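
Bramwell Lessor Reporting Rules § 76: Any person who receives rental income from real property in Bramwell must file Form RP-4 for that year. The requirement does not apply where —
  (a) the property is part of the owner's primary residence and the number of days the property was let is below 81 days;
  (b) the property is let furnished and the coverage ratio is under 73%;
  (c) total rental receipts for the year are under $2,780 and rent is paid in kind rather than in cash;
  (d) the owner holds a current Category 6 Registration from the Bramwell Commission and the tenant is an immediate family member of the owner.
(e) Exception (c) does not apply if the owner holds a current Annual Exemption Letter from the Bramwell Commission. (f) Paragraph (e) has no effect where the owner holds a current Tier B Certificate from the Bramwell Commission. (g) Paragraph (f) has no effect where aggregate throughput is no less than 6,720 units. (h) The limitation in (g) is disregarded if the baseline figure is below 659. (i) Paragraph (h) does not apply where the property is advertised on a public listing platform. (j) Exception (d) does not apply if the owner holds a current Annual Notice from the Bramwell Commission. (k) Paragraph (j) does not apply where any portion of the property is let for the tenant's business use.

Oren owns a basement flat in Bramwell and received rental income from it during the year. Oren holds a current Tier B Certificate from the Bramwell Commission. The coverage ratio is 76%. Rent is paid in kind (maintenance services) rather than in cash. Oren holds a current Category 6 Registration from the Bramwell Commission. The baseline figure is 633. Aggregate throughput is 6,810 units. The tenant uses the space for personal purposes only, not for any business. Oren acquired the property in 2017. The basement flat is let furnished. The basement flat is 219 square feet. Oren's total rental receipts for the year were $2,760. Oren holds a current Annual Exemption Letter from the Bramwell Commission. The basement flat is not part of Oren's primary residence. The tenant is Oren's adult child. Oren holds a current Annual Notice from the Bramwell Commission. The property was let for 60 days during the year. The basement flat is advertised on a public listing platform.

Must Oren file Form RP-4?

Yes — Oren must file Form RP-4.

Exception (a) fails — the basement flat is not part of the primary residence.
Exception (b) does not apply: the coverage ratio is 76%, not under 73%.
All of (c)'s requirements are met (total rental receipts for the year are $2,760, under the $2,780 limit; rent is paid in kind). But applying paragraphs (e)–(i): (e) operates — a current Annual Exemption Letter is held. (f) would limit (e) — a current Tier B Certificate is held — but (g) sets (f) aside: (g) applies — aggregate throughput is 6,810 units, meeting the 6,720 units threshold. (h) applies (the baseline figure is 633, below the 659 limit), but is itself disapplied by (i): (i) operates against (h): the property is publicly advertised. So (c) is unavailable.
Exception (d) is satisfied on its face — a current Category 6 Registration is held; the tenant is an immediate family member. However, paragraphs (j)–(k) must be considered: (j) is engaged — a current Annual Notice is held. (k) does not operate here (the space is used for personal purposes only), so (j) stands. (d) is therefore removed.
No exception is made out. Oren falls within the general rule.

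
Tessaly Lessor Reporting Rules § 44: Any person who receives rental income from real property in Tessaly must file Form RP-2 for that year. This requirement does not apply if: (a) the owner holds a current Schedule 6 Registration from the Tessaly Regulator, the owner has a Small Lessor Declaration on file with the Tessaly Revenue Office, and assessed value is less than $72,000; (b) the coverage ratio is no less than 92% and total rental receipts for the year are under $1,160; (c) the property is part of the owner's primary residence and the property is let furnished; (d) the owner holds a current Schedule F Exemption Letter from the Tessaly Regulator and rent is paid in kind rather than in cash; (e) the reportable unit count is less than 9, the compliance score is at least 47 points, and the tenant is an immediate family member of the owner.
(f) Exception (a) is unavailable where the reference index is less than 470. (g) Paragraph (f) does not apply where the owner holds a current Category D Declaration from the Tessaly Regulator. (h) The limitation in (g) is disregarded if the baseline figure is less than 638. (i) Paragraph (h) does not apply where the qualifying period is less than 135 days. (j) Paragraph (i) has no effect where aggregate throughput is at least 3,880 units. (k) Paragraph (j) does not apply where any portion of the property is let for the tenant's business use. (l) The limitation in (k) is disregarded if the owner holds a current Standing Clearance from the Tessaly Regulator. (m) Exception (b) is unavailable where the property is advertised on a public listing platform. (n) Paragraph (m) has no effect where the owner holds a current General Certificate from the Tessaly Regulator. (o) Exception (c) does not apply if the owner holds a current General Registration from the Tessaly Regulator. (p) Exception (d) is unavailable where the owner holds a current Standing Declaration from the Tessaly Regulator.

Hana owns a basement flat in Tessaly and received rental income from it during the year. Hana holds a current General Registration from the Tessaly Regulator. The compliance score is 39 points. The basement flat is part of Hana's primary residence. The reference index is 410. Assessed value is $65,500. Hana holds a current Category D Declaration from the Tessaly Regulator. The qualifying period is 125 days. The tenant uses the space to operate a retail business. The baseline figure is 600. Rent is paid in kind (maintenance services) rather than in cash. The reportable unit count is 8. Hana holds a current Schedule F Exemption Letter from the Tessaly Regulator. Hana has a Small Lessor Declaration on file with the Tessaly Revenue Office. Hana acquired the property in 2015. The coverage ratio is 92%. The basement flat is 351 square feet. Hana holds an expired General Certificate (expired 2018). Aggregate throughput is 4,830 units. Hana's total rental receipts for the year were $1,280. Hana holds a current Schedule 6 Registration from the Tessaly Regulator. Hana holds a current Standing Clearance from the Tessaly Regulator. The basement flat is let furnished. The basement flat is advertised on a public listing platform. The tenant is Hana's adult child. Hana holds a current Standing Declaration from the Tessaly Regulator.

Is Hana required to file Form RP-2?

Yes — Hana must file Form RP-2.

Exception (a) is satisfied on its face — a current Schedule 6 Registration is held; a Small Lessor Declaration is on file; assessed value is $65,500, less than the $72,000 limit. But: (f) is triggered — the reference index is 410, less than the 470 limit. (g) would limit (f) — a current Category D Declaration is held — but (h) sets (g) aside: (h) is triggered — the baseline figure is 600, less than the 638 limit. (i) would limit (h) — the qualifying period is 125 days, less than the 135 days limit — but (j) sets (i) aside: (j) operates against (i): aggregate throughput is 4,830 units, meeting the 3,880 units threshold. (k) would limit (j) — the space is let for business use — but (l) sets (k) aside: (l) applies — a current Standing Clearance is held. So (a) is unavailable.
Exception (b) fails — total rental receipts for the year are $1,280, not under $1,160.
All of (c)'s requirements are met (the basement flat is part of the primary residence; the property is let furnished). But: (o) is engaged — a current General Registration is held. So (c) is unavailable.
Exception (d)'s conditions are all satisfied: a current Schedule F Exemption Letter is held; rent is paid in kind. But: (p) operates — a current Standing Declaration is held. (d) is therefore removed.
Exception (e) does not apply: the compliance score is 39 points, short of 47 points.
None of the exceptions is available; § 44 applies in full.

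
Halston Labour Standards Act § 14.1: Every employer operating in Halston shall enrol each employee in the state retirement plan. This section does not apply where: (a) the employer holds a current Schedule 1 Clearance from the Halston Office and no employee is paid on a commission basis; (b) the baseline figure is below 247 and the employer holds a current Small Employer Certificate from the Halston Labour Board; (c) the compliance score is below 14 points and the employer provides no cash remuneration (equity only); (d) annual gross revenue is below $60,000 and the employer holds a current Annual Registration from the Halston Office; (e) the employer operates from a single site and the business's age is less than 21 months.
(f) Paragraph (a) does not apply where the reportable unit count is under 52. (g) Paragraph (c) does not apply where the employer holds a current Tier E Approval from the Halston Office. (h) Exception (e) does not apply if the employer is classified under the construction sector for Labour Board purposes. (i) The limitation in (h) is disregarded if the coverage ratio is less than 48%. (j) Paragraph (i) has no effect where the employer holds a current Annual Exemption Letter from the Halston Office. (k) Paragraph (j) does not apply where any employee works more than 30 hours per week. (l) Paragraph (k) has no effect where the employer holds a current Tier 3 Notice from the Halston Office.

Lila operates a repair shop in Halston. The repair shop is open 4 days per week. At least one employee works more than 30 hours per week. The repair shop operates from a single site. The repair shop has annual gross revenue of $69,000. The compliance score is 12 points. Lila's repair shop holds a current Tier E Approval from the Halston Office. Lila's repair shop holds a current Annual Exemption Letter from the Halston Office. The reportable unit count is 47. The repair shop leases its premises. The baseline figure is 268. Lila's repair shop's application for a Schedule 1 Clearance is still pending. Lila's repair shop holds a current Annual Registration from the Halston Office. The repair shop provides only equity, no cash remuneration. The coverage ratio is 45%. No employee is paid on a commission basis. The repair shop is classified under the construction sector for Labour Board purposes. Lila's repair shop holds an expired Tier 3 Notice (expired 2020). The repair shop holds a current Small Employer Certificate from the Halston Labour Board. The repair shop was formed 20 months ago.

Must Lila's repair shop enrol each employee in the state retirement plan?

Exception (a) does not apply: no current Schedule 1 Clearance is held.
Exception (b) does not apply: the baseline figure is 268, not below 247.
Exception (c)'s conditions are all satisfied: the compliance score is 12 points, below the 14 points limit; remuneration is equity-only. But: (g) operates — a current Tier E Approval is held. Exception (c) does not apply.
Exception (d) does not apply: annual gross revenue is $69,000, not below $60,000.
Exception (e): the employer operates from a single site; the business's age is 20 months, less than the 21 months limit — every condition holds. Applying paragraphs (h)–(l): (h) operates (the repair shop is classified under the construction sector), but is set aside by (i): (i) operates against (h): the coverage ratio is 45%, less than the 48% limit. (j) is engaged (a current Annual Exemption Letter is held), but yields to (k): (k) operates against (j): at least one employee exceeds 30 hours/week. (l) is inapplicable (no current Tier 3 Notice is held), so (k) stands. (e) remains available.

No — exception (e) applies; Lila's repair shop is not required to enrol each employee in the state retirement plan.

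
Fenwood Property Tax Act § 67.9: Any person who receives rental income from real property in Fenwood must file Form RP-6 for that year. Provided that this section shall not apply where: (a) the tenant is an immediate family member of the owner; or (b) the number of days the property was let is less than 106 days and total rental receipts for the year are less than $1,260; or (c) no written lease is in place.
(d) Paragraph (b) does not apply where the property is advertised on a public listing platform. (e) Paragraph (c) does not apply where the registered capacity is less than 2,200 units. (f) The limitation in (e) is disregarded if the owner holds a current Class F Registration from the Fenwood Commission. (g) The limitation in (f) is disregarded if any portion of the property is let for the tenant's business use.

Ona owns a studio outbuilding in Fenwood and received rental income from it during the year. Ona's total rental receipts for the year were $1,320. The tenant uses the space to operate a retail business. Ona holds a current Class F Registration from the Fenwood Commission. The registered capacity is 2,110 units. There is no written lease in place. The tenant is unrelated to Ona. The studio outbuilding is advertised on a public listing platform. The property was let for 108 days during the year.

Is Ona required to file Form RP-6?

Yes — Ona must file Form RP-6.

Exception (a) does not apply: the tenant is unrelated to the owner.
Exception (b) does not apply: the number of days the property was let is 108 days, not less than 106 days.
Exception (c): there is no written lease — every condition holds. But: (e) operates against (c): the registered capacity is 2,110 units, less than the 2,200 units limit. (f) is triggered (a current Class F Registration is held), but yields to (g): (g) is triggered — the space is let for business use. (c) is therefore removed.
No exception is made out. Ona falls within the general rule.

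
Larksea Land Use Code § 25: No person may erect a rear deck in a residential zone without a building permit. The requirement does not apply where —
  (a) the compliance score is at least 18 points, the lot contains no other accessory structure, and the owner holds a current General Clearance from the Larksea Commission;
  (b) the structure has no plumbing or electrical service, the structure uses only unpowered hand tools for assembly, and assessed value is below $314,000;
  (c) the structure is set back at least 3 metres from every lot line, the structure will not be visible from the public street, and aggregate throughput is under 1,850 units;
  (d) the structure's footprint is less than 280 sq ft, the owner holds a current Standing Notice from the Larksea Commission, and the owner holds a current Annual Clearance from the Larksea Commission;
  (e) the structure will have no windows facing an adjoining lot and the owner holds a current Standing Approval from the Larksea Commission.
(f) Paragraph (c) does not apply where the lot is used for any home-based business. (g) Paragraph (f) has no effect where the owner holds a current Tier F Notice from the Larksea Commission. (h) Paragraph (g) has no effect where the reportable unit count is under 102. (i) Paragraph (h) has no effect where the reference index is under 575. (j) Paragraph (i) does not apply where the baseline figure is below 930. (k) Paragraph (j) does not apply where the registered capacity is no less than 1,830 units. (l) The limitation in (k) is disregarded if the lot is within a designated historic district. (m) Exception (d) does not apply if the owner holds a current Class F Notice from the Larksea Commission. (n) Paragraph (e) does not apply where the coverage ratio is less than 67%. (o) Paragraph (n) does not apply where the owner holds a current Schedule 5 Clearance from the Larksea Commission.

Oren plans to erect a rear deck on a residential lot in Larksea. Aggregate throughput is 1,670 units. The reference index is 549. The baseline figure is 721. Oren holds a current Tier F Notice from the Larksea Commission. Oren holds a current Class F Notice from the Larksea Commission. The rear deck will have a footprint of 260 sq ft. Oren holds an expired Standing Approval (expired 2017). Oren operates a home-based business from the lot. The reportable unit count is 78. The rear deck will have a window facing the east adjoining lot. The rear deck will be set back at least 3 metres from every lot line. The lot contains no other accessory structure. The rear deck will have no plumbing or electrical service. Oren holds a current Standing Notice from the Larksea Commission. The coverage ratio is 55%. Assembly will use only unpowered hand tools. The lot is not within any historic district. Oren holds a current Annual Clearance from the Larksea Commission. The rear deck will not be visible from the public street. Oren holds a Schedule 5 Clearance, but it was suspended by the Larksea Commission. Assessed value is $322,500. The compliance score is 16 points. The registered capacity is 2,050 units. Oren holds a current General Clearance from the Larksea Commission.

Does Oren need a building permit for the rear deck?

No — exception (c) applies; Oren does not need a building permit.

Exception (a) fails — the compliance score is 16 points, short of 18 points.
Exception (b) requires that assessed value is below $314,000; but assessed value is $322,500, not below $314,000, so (b) is unavailable.
Exception (c)'s conditions are all satisfied: the setback is at least 3 m on every side; the structure will not be visible from the street; aggregate throughput is 1,670 units, under the 1,850 units limit. Applying paragraphs (f)–(l): (f) would limit (c) — a home-based business operates on the lot — but (g) sets (f) aside: (g) operates against (f): a current Tier F Notice is held. (h) applies (the reportable unit count is 78, under the 102 limit), but is overridden by (i): (i) is engaged — the reference index is 549, under the 575 limit. (j) is triggered (the baseline figure is 721, below the 930 limit), but is set aside by (k): (k) is engaged — the registered capacity is 2,050 units, meeting the 1,830 units threshold. (l), which would lift (k), is not engaged — the lot is not in a historic district. So (c) applies.
Exception (d) is satisfied on its face — the structure's footprint is 260 sq ft, less than the 280 sq ft limit; a current Standing Notice is held; a current Annual Clearance is held. But applying paragraph (m): (m) operates against (d): a current Class F Notice is held. (d) is therefore removed.
Exception (e) fails — a window faces an adjoining lot.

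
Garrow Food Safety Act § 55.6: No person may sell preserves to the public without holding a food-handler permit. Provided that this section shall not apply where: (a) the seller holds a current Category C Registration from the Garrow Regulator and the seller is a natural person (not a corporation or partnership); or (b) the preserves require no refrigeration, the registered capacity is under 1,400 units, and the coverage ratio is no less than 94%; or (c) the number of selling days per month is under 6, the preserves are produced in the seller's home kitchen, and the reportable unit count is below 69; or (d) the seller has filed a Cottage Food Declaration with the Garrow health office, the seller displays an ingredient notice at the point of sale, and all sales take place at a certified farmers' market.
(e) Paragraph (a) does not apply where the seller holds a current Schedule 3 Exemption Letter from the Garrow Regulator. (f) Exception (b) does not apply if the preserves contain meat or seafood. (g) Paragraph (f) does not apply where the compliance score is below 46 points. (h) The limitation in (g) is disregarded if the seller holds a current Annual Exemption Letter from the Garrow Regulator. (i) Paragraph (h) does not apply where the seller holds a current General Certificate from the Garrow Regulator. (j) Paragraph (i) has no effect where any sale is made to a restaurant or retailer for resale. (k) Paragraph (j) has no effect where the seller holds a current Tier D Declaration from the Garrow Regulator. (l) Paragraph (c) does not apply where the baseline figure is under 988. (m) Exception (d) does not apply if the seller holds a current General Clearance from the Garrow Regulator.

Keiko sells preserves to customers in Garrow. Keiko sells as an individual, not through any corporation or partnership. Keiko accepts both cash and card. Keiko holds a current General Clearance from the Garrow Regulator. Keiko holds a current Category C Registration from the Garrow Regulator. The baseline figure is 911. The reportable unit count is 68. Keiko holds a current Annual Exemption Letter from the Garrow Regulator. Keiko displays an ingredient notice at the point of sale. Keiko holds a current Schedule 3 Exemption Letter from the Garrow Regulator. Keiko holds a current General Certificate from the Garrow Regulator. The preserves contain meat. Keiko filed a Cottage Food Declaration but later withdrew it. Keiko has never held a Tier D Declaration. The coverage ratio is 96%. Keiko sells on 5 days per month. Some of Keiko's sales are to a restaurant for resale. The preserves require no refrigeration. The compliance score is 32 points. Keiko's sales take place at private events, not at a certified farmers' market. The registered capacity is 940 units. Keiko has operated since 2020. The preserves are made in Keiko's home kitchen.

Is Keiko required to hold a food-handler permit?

Yes — Keiko must hold a food-handler permit.

Exception (a) is satisfied on its face — a current Category C Registration is held; the seller is a natural person. However, paragraph (e) must be considered: (e) is triggered — a current Schedule 3 Exemption Letter is held. Exception (a) does not apply.
Exception (b): the preserves are shelf-stable; the registered capacity is 940 units, under the 1,400 units limit; the coverage ratio is 96%, meeting the 94% threshold — every condition holds. Turning to paragraphs (f)–(k): (f) operates against (b): the preserves contain meat. (g) would limit (f) — the compliance score is 32 points, below the 46 points limit — but (h) sets (g) aside: (h) is engaged — a current Annual Exemption Letter is held. (i) applies (a current General Certificate is held), but is overridden by (j): (j) operates against (i): some sales are to a restaurant for resale. (k) is inapplicable (no current Tier D Declaration is held), so (j) stands. Exception (b) does not apply.
All of (c)'s requirements are met (the number of selling days per month is 5, under the 6 limit; the preserves are home-kitchen produced; the reportable unit count is 68, below the 69 limit). However, paragraph (l) must be considered: (l) operates against (c): the baseline figure is 911, under the 988 limit. So (c) is unavailable.
Exception (d) fails — the Cottage Food Declaration was withdrawn.
No exception applies. The general rule governs.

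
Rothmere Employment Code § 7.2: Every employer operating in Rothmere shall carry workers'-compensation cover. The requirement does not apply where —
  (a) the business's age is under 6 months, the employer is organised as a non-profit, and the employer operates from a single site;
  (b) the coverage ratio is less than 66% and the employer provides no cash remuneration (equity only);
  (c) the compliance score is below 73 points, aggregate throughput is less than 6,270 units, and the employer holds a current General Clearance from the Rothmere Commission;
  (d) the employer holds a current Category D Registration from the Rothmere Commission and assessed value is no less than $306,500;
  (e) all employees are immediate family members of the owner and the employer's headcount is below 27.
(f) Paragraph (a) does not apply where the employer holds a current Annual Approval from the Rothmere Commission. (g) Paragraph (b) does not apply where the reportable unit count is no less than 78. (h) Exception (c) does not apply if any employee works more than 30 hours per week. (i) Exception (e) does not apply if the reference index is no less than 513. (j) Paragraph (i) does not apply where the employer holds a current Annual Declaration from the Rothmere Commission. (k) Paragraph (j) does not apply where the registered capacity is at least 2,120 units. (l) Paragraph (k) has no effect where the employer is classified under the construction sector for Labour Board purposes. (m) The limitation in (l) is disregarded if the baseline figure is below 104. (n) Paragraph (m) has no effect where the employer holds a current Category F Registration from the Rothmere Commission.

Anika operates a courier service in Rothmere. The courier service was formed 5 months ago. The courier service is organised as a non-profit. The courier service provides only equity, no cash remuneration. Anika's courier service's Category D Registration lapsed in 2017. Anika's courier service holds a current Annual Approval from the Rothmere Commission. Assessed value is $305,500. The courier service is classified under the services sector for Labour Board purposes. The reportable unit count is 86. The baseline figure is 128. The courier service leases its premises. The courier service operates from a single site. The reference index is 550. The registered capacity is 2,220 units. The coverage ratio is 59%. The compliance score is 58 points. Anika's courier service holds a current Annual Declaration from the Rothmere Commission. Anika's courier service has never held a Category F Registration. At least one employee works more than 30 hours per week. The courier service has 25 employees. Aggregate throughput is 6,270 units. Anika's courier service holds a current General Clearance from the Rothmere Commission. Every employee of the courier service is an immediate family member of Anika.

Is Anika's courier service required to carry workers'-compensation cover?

Yes — Anika's courier service must carry workers'-compensation cover.

Exception (a): the business's age is 5 months, under the 6 months limit; the employer is a non-profit; the employer operates from a single site — every condition holds. But: (f) is triggered — a current Annual Approval is held. (a) is therefore removed.
All of (b)'s requirements are met (the coverage ratio is 59%, less than the 66% limit; remuneration is equity-only). Turning to paragraph (g): (g) applies — the reportable unit count is 86, meeting the 78 threshold. So (b) is unavailable.
Exception (c) fails — aggregate throughput is 6,270 units, not less than 6,270 units.
Exception (d) requires that the employer holds a current Category D Registration from the Rothmere Commission; but the Category D Registration is not current, so (d) is unavailable.
Exception (e)'s conditions are all satisfied: every employee is an immediate family member; the employer's headcount is 25, below the 27 limit. But: (i) operates against (e): the reference index is 550, meeting the 513 threshold. (j) operates (a current Annual Declaration is held), but is set aside by (k): (k) is engaged — the registered capacity is 2,220 units, meeting the 2,120 units threshold. (l) does not operate here (the courier service is classified under the services sector), so (k) stands. (e) is therefore removed.
Every exception is unavailable, so the rule governs.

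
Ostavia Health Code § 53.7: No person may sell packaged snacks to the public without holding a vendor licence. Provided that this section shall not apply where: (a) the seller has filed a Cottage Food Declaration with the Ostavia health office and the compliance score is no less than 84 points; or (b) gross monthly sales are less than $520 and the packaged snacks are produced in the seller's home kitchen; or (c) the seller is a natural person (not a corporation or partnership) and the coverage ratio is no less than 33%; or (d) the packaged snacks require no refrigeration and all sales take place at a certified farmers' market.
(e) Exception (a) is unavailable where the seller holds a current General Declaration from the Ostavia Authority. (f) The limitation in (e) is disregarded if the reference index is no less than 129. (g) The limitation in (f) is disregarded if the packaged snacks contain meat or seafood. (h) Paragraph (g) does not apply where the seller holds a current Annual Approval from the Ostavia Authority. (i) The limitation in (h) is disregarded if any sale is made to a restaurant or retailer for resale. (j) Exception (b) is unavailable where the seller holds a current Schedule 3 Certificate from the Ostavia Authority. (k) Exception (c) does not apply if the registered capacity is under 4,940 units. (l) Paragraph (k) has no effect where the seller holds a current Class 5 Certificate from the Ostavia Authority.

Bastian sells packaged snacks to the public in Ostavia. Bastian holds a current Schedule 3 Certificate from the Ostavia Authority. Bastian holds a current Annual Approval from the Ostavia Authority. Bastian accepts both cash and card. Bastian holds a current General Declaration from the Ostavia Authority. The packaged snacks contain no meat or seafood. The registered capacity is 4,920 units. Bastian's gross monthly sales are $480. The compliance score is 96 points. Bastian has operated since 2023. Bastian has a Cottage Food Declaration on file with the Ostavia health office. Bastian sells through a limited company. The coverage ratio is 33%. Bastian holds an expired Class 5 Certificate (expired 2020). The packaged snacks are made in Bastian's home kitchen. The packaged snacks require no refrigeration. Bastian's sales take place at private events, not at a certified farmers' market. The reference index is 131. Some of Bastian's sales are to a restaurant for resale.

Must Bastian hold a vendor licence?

Exception (a)'s conditions are all satisfied: a Cottage Food Declaration is on file; the compliance score is 96 points, meeting the 84 points threshold. As to paragraphs (e)–(i): (e) is triggered (a current General Declaration is held), but is overridden by (f): (f) applies — the reference index is 131, meeting the 129 threshold. (g), which would lift (f), is not engaged — the packaged snacks contain no meat or seafood. (a) remains available.
All of (b)'s requirements are met (gross monthly sales are $480, less than the $520 limit; the packaged snacks are home-kitchen produced). But applying paragraph (j): (j) applies — a current Schedule 3 Certificate is held. Exception (b) does not apply.
Exception (c) requires that the seller is a natural person (not a corporation or partnership); but the seller operates through a limited company, so (c) is unavailable.
Exception (d) fails — sales are at private events, not a certified farmers' market.

No — exception (a) applies; Bastian is not required to hold a vendor licence.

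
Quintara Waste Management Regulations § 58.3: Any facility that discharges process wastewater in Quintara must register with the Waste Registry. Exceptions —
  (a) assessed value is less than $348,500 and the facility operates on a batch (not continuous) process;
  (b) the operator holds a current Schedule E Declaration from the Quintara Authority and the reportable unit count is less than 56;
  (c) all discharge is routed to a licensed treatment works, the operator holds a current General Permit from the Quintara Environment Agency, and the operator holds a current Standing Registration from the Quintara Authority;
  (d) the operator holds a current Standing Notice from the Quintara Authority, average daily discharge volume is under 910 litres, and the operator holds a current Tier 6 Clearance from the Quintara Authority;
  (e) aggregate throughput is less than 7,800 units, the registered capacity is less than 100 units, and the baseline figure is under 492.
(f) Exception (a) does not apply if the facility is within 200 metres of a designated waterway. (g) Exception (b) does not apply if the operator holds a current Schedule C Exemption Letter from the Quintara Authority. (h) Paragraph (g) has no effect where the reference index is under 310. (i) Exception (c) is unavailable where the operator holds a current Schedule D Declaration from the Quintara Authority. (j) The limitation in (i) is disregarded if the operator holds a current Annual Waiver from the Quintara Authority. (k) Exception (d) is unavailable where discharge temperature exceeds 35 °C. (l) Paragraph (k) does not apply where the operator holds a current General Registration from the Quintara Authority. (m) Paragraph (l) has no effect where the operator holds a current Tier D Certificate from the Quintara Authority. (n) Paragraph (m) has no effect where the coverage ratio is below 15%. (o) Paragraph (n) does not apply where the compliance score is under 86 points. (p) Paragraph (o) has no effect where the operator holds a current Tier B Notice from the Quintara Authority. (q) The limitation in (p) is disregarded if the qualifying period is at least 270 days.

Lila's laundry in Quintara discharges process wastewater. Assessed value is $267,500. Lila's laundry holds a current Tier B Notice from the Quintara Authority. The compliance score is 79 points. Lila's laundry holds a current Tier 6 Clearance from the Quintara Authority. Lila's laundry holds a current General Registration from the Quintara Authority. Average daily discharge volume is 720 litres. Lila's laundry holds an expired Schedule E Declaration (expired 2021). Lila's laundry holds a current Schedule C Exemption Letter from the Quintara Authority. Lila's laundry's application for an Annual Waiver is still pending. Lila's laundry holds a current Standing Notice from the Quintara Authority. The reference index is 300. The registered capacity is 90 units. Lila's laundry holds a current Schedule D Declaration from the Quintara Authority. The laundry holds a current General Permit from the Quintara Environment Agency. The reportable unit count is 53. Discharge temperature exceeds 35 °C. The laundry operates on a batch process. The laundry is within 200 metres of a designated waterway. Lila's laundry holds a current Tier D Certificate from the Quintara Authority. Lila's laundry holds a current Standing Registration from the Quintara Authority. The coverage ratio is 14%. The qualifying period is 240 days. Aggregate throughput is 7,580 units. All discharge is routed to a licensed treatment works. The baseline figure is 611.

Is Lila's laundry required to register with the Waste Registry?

Exception (a) is satisfied on its face — assessed value is $267,500, less than the $348,500 limit; the facility operates on a batch process. However, paragraph (f) must be considered: (f) is triggered — the laundry is within 200 m of a designated waterway. Exception (a) does not apply.
Exception (b) requires that the operator holds a current Schedule E Declaration from the Quintara Authority; but there is no Schedule E Declaration in force, so (b) is unavailable.
All of (c)'s requirements are met (discharge is routed to a licensed treatment works; a current General Permit is held; a current Standing Registration is held). But applying paragraphs (i)–(j): (i) is triggered — a current Schedule D Declaration is held. (j), which would lift (i), does not operate here — there is no Annual Waiver in force. So (c) is unavailable.
Exception (d)'s conditions are all satisfied: a current Standing Notice is held; average daily discharge volume is 720 litres, under the 910 litres limit; a current Tier 6 Clearance is held. Applying paragraphs (k)–(q): (k) would limit (d) — discharge temperature exceeds 35 °C — but (l) sets (k) aside: (l) operates against (k): a current General Registration is held. (m) would limit (l) — a current Tier D Certificate is held — but (n) sets (m) aside: (n) operates against (m): the coverage ratio is 14%, below the 15% limit. (o) would limit (n) — the compliance score is 79 points, under the 86 points limit — but (p) sets (o) aside: (p) is triggered — a current Tier B Notice is held. (q), which would lift (p), is not engaged — the qualifying period is 240 days, short of 270 days. Exception (d) stands.
Exception (e) does not apply: the baseline figure is 611, not under 492.

No — exception (d) applies; Lila's laundry is not required to register with the Waste Registry.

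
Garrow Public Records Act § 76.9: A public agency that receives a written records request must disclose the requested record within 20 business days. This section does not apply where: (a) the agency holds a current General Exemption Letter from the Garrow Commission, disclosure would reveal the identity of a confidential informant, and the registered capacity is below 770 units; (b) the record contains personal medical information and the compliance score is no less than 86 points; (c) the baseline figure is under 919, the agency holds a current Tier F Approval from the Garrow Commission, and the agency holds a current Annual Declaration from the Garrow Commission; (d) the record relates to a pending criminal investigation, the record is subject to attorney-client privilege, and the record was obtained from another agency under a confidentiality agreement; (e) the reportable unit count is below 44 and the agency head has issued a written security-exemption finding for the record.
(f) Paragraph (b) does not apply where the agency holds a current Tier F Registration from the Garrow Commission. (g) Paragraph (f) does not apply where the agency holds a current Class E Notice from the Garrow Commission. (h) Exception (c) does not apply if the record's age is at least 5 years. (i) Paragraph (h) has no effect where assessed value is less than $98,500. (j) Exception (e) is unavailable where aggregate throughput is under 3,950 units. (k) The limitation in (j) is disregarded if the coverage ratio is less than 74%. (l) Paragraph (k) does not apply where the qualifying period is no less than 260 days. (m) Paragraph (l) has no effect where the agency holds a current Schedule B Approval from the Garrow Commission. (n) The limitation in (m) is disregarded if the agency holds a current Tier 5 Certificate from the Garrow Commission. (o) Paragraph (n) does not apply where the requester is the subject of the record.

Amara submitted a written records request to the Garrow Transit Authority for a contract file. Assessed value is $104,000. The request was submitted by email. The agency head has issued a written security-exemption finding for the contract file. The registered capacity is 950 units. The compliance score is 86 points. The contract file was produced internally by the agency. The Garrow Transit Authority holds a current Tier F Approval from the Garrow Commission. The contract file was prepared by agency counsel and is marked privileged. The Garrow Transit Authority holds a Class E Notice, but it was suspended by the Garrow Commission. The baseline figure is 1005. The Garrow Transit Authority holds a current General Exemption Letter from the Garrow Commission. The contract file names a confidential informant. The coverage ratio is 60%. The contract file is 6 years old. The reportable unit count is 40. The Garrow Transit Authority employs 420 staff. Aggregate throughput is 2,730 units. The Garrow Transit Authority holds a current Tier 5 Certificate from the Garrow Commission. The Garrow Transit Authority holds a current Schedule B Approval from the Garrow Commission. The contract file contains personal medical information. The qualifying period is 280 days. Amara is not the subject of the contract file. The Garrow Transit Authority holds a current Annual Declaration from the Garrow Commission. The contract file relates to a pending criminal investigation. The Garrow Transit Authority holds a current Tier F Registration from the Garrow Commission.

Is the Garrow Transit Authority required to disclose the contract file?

Yes — the Garrow Transit Authority must disclose the contract file.

Exception (a) requires that the registered capacity is below 770 units; but the registered capacity is 950 units, not below 770 units, so (a) is unavailable.
All of (b)'s requirements are met (the contract file contains personal medical information; the compliance score is 86 points, meeting the 86 points threshold). But: (f) operates against (b): a current Tier F Registration is held. (g), which would lift (f), is not triggered — there is no Class E Notice in force. Exception (b) does not apply.
Exception (c) requires that the baseline figure is under 919; but the baseline figure is 1,005, not under 919, so (c) is unavailable.
Exception (d) does not apply: the contract file was produced internally.
Exception (e)'s conditions are all satisfied: the reportable unit count is 40, below the 44 limit; a written security-exemption finding has been issued. Turning to paragraphs (j)–(o): (j) is triggered — aggregate throughput is 2,730 units, under the 3,950 units limit. (k) is triggered (the coverage ratio is 60%, less than the 74% limit), but yields to (l): (l) operates against (k): the qualifying period is 280 days, meeting the 260 days threshold. (m) is engaged (a current Schedule B Approval is held), but yields to (n): (n) operates — a current Tier 5 Certificate is held. (o), which would lift (n), is not engaged — Amara is not the subject of the contract file. (e) is therefore removed.
No exception applies. The general rule governs.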